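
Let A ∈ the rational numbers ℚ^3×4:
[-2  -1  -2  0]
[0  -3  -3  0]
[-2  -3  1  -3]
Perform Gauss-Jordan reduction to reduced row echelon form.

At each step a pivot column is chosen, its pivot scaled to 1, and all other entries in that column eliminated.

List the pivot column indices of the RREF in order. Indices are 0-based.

pivot(0,0)=-2: scale R0 → (1, 1/2, 1, 0)
  clear (2,0): R2 −= (-2)R0 → (0, -2, 3, -3)
pivot(1,1)=-3: scale R1 → (0, 1, 1, 0)
  clear (0,1): R0 −= (1/2)R1 → (1, 0, 1/2, 0)
  clear (2,1): R2 −= (-2)R1 → (0, 0, 5, -3)
pivot(2,2)=5: scale R2 → (0, 0, 1, -3/5)
  clear (0,2): R0 −= (1/2)R2 → (1, 0, 0, 3/10)
  clear (1,2): R1 −= (1)R2 → (0, 1, 0, 3/5)

pivot columns: 0, 1, 2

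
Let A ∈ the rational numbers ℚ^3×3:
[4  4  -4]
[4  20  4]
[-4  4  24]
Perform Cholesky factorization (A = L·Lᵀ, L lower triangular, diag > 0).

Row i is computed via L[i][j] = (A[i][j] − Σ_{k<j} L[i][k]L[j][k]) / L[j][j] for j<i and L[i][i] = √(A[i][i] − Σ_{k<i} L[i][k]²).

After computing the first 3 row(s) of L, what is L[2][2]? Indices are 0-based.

L[2][2] = 4

Step 1: L[0][0] = √(4) = 2.
  L[1][0] = (4) / L[0][0] = 2.
Step 2: L[1][1] = √(16) = 4.
  L[2][0] = (-4) / L[0][0] = -2.
  L[2][1] = (8) / L[1][1] = 2.
Step 3: L[2][2] = √(16) = 4.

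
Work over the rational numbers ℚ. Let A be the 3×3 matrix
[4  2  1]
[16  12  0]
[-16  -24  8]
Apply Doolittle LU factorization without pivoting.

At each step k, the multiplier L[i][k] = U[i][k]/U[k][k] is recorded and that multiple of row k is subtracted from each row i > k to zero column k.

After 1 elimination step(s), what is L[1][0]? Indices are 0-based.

k=0: U[0][0]=4
  eliminate (1,0): mult=4, new row 1: (0, 4, -4); set L[1][0]=4
  eliminate (2,0): mult=-4, new row 2: (0, -16, 12); set L[2][0]=-4

L[1][0] = 4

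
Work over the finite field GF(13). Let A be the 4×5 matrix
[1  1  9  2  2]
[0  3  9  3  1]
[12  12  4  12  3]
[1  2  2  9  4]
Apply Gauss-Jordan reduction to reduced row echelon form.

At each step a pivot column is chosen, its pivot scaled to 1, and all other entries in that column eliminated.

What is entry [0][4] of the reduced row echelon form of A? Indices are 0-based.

pivot(0,0)=1: scale R0 → (1, 1, 9, 2, 2)
  clear (2,0): R2 −= (12)R0 → (0, 0, 0, 1, 5)
  clear (3,0): R3 −= (1)R0 → (0, 1, 6, 7, 2)
pivot(1,1)=3: scale R1 → (0, 1, 3, 1, 9)
  clear (0,1): R0 −= (1)R1 → (1, 0, 6, 1, 6)
  clear (3,1): R3 −= (1)R1 → (0, 0, 3, 6, 6)
pivot(2,2): swap R2↔R3
pivot(2,2)=3: scale R2 → (0, 0, 1, 2, 2)
  clear (0,2): R0 −= (6)R2 → (1, 0, 0, 2, 7)
  clear (1,2): R1 −= (3)R2 → (0, 1, 0, 8, 3)
pivot(3,3)=1: scale R3 → (0, 0, 0, 1, 5)
  clear (0,3): R0 −= (2)R3 → (1, 0, 0, 0, 10)
  clear (1,3): R1 −= (8)R3 → (0, 1, 0, 0, 2)
  clear (2,3): R2 −= (2)R3 → (0, 0, 1, 0, 5)

M[0][4] = 10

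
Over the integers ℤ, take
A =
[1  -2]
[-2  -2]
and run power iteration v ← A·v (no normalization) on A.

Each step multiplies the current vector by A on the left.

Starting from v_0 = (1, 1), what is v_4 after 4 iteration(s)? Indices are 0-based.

v_4 = (55, 94)

v_0 = (1, 1).
v_1 = A·v_0 = (-1, -4).
v_2 = A·v_1 = (7, 10).
v_3 = A·v_2 = (-13, -34).
v_4 = A·v_3 = (55, 94).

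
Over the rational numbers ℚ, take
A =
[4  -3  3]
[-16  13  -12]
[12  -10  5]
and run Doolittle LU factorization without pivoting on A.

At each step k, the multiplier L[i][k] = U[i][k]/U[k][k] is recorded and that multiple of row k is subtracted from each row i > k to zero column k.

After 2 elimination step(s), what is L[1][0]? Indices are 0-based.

k=0: U[0][0]=4
  eliminate (1,0): mult=-4, new row 1: (0, 1, 0); set L[1][0]=-4
  eliminate (2,0): mult=3, new row 2: (0, -1, -4); set L[2][0]=3
k=1: U[1][1]=1
  eliminate (2,1): mult=-1, new row 2: (0, 0, -4); set L[2][1]=-1

L[1][0] = -4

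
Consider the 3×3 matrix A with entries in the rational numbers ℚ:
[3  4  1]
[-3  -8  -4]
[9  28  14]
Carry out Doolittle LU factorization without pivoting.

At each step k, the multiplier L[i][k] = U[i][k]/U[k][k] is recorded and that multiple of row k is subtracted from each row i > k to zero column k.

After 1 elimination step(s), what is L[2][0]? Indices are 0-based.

k=0: U[0][0]=3
  eliminate (1,0): mult=-1, new row 1: (0, -4, -3); set L[1][0]=-1
  eliminate (2,0): mult=3, new row 2: (0, 16, 11); set L[2][0]=3

L[2][0] = 3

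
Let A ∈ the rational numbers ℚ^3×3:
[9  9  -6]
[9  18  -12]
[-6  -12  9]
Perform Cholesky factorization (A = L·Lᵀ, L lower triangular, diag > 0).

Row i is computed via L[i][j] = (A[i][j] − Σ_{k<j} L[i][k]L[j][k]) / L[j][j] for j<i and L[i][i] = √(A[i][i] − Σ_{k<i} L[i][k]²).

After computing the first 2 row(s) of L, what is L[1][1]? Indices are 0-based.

L[1][1] = 3

Step 1: L[0][0] = √(9) = 3.
  L[1][0] = (9) / L[0][0] = 3.
Step 2: L[1][1] = √(9) = 3.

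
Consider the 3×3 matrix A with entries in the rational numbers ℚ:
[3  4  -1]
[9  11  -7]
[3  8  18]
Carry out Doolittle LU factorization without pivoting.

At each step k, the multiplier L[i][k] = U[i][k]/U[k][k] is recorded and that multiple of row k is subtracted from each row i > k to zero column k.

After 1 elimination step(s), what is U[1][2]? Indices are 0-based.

k=0: U[0][0]=3
  eliminate (1,0): mult=3, new row 1: (0, -1, -4); set L[1][0]=3
  eliminate (2,0): mult=1, new row 2: (0, 4, 19); set L[2][0]=1

U[1][2] = -4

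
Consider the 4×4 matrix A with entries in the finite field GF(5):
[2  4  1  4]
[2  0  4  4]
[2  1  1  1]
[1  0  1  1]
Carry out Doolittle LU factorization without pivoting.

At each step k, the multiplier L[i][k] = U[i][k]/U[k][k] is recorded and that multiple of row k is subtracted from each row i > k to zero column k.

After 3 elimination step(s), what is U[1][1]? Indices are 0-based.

U[1][1] = 1

k=0: U[0][0]=2
  eliminate (1,0): mult=1, new row 1: (0, 1, 3, 0); set L[1][0]=1
  eliminate (2,0): mult=1, new row 2: (0, 2, 0, 2); set L[2][0]=1
  eliminate (3,0): mult=3, new row 3: (0, 3, 3, 4); set L[3][0]=3
k=1: U[1][1]=1
  eliminate (2,1): mult=2, new row 2: (0, 0, 4, 2); set L[2][1]=2
  eliminate (3,1): mult=3, new row 3: (0, 0, 4, 4); set L[3][1]=3
k=2: U[2][2]=4
  eliminate (3,2): mult=1, new row 3: (0, 0, 0, 2); set L[3][2]=1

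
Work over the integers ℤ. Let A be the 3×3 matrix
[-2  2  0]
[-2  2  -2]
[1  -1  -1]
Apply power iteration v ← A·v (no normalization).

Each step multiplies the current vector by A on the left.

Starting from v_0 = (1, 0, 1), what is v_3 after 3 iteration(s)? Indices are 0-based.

v_3 = (0, -4, -2)

v_0 = (1, 0, 1).
v_1 = A·v_0 = (-2, -4, 0).
v_2 = A·v_1 = (-4, -4, 2).
v_3 = A·v_2 = (0, -4, -2).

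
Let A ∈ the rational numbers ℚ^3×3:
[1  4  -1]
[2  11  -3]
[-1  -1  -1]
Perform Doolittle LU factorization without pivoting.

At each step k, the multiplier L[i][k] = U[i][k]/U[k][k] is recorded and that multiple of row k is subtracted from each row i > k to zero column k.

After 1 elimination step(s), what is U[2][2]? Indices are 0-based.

[col 0] pivot 1
  R1 -= 2*R0 → (0, 3, -1)  (L[1][0] := 2)
  R2 -= -1*R0 → (0, 3, -2)  (L[2][0] := -1)

U[2][2] = -2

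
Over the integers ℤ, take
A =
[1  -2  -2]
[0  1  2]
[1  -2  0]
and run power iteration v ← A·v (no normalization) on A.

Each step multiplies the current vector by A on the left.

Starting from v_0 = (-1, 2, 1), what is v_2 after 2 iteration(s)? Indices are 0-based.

v_2 = (-5, -6, -15)

v_0 = (-1, 2, 1).
v_1 = A·v_0 = (-7, 4, -5).
v_2 = A·v_1 = (-5, -6, -15).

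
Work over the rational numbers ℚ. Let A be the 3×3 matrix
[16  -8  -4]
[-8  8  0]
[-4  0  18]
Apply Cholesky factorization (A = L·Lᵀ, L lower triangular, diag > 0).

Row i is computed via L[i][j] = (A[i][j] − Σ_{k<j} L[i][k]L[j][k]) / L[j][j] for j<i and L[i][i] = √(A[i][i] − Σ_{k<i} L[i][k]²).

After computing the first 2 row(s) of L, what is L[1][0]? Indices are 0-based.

L[1][0] = -2

Step 1: L[0][0] = √(16) = 4.
  L[1][0] = (-8) / L[0][0] = -2.
Step 2: L[1][1] = √(4) = 2.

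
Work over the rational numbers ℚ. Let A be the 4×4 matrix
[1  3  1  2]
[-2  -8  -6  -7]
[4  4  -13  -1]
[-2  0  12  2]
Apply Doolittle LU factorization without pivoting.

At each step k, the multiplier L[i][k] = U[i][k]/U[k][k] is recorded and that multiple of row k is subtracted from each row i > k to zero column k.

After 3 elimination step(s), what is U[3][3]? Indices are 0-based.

U[3][3] = 3

Step 1: pivot at (0,0) is 1.
  row1 ← row1 − (-2)·row0  ⇒  L[1][0]=-2, U row1=(0, -2, -4, -3)
  row2 ← row2 − (4)·row0  ⇒  L[2][0]=4, U row2=(0, -8, -17, -9)
  row3 ← row3 − (-2)·row0  ⇒  L[3][0]=-2, U row3=(0, 6, 14, 6)
Step 2: pivot at (1,1) is -2.
  row2 ← row2 − (4)·row1  ⇒  L[2][1]=4, U row2=(0, 0, -1, 3)
  row3 ← row3 − (-3)·row1  ⇒  L[3][1]=-3, U row3=(0, 0, 2, -3)
Step 3: pivot at (2,2) is -1.
  row3 ← row3 − (-2)·row2  ⇒  L[3][2]=-2, U row3=(0, 0, 0, 3)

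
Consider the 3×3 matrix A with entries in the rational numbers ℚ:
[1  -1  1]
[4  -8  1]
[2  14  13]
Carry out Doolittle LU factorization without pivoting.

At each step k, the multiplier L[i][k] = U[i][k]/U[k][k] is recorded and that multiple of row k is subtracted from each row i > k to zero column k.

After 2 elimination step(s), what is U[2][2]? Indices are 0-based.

U[2][2] = -1

k=0: U[0][0]=1
  eliminate (1,0): mult=4, new row 1: (0, -4, -3); set L[1][0]=4
  eliminate (2,0): mult=2, new row 2: (0, 16, 11); set L[2][0]=2
k=1: U[1][1]=-4
  eliminate (2,1): mult=-4, new row 2: (0, 0, -1); set L[2][1]=-4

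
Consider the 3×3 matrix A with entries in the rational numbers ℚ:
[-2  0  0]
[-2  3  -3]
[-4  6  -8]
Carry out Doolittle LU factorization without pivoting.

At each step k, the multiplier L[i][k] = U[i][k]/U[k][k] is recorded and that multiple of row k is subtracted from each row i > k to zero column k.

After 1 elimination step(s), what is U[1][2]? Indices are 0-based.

U[1][2] = -3

Step 1: pivot at (0,0) is -2.
  row1 ← row1 − (1)·row0  ⇒  L[1][0]=1, U row1=(0, 3, -3)
  row2 ← row2 − (2)·row0  ⇒  L[2][0]=2, U row2=(0, 6, -8)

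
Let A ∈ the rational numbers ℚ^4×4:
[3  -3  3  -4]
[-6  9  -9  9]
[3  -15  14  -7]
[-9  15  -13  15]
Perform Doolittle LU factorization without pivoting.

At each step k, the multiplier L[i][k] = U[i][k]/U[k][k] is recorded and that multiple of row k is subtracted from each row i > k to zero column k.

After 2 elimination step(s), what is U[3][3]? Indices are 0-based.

[col 0] pivot 3
  R1 -= -2*R0 → (0, 3, -3, 1)  (L[1][0] := -2)
  R2 -= 1*R0 → (0, -12, 11, -3)  (L[2][0] := 1)
  R3 -= -3*R0 → (0, 6, -4, 3)  (L[3][0] := -3)
[col 1] pivot 3
  R2 -= -4*R1 → (0, 0, -1, 1)  (L[2][1] := -4)
  R3 -= 2*R1 → (0, 0, 2, 1)  (L[3][1] := 2)

U[3][3] = 1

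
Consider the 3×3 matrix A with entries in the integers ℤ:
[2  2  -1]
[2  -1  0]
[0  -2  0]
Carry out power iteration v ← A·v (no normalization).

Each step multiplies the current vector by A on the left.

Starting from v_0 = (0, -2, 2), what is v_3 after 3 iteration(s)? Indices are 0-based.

v_0 = (0, -2, 2).
v_1 = A·v_0 = (-6, 2, 4).
v_2 = A·v_1 = (-12, -14, -4).
v_3 = A·v_2 = (-48, -10, 28).

v_3 = (-48, -10, 28)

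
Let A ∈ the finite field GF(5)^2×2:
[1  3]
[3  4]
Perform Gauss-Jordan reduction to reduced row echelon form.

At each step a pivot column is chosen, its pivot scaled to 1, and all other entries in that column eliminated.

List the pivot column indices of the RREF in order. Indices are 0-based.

pivot columns: 0

pivot(0,0)=1: scale R0 → (1, 3)
  clear (1,0): R1 −= (3)R0 → (0, 0)
col 1: no nonzero at/below row 1; advance.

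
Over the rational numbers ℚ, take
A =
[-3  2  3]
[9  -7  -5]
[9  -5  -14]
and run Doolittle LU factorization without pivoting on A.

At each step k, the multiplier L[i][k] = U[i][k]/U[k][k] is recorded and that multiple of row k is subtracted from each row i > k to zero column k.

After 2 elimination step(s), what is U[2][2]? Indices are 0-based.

Step 1: pivot at (0,0) is -3.
  row1 ← row1 − (-3)·row0  ⇒  L[1][0]=-3, U row1=(0, -1, 4)
  row2 ← row2 − (-3)·row0  ⇒  L[2][0]=-3, U row2=(0, 1, -5)
Step 2: pivot at (1,1) is -1.
  row2 ← row2 − (-1)·row1  ⇒  L[2][1]=-1, U row2=(0, 0, -1)

U[2][2] = -1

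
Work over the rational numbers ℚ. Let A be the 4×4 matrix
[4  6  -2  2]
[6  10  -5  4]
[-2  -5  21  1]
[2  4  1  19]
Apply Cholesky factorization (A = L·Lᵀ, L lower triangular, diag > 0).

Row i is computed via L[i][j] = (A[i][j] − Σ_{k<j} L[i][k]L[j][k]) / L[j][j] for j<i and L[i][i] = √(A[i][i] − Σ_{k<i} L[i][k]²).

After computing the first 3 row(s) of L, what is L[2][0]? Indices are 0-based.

L[2][0] = -1

Step 1: L[0][0] = √(4) = 2.
  L[1][0] = (6) / L[0][0] = 3.
Step 2: L[1][1] = √(1) = 1.
  L[2][0] = (-2) / L[0][0] = -1.
  L[2][1] = (-2) / L[1][1] = -2.
Step 3: L[2][2] = √(16) = 4.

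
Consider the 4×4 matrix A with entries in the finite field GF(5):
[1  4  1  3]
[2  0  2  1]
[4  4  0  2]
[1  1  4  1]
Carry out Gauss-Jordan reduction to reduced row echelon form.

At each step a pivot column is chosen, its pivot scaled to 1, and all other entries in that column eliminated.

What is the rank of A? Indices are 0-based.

rank = 4

[1] R0 /= 1  ⇒  (1, 4, 1, 3)
     R1 -= 2·R0  ⇒  (0, 2, 0, 0)
     R2 -= 4·R0  ⇒  (0, 3, 1, 0)
     R3 -= 1·R0  ⇒  (0, 2, 3, 3)
[2] R1 /= 2  ⇒  (0, 1, 0, 0)
     R0 -= 4·R1  ⇒  (1, 0, 1, 3)
     R2 -= 3·R1  ⇒  (0, 0, 1, 0)
     R3 -= 2·R1  ⇒  (0, 0, 3, 3)
[3] R2 /= 1  ⇒  (0, 0, 1, 0)
     R0 -= 1·R2  ⇒  (1, 0, 0, 3)
     R3 -= 3·R2  ⇒  (0, 0, 0, 3)
[4] R3 /= 3  ⇒  (0, 0, 0, 1)
     R0 -= 3·R3  ⇒  (1, 0, 0, 0)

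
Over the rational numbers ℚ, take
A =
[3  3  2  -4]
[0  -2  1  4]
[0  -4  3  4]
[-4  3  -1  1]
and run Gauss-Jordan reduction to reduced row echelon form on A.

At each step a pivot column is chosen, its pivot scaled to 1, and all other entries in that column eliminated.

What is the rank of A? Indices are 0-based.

rank = 4

pivot(0,0)=3: scale R0 → (1, 1, 2/3, -4/3)
  clear (3,0): R3 −= (-4)R0 → (0, 7, 5/3, -13/3)
pivot(1,1)=-2: scale R1 → (0, 1, -1/2, -2)
  clear (0,1): R0 −= (1)R1 → (1, 0, 7/6, 2/3)
  clear (2,1): R2 −= (-4)R1 → (0, 0, 1, -4)
  clear (3,1): R3 −= (7)R1 → (0, 0, 31/6, 29/3)
pivot(2,2)=1: scale R2 → (0, 0, 1, -4)
  clear (0,2): R0 −= (7/6)R2 → (1, 0, 0, 16/3)
  clear (1,2): R1 −= (-1/2)R2 → (0, 1, 0, -4)
  clear (3,2): R3 −= (31/6)R2 → (0, 0, 0, 91/3)
pivot(3,3)=91/3: scale R3 → (0, 0, 0, 1)
  clear (0,3): R0 −= (16/3)R3 → (1, 0, 0, 0)
  clear (1,3): R1 −= (-4)R3 → (0, 1, 0, 0)
  clear (2,3): R2 −= (-4)R3 → (0, 0, 1, 0)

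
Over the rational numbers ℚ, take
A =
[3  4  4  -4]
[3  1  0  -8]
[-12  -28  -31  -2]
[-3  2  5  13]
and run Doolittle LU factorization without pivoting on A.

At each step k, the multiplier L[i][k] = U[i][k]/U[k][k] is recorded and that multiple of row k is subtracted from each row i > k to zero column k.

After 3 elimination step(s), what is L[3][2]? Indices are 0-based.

L[3][2] = 1

k=0: U[0][0]=3
  eliminate (1,0): mult=1, new row 1: (0, -3, -4, -4); set L[1][0]=1
  eliminate (2,0): mult=-4, new row 2: (0, -12, -15, -18); set L[2][0]=-4
  eliminate (3,0): mult=-1, new row 3: (0, 6, 9, 9); set L[3][0]=-1
k=1: U[1][1]=-3
  eliminate (2,1): mult=4, new row 2: (0, 0, 1, -2); set L[2][1]=4
  eliminate (3,1): mult=-2, new row 3: (0, 0, 1, 1); set L[3][1]=-2
k=2: U[2][2]=1
  eliminate (3,2): mult=1, new row 3: (0, 0, 0, 3); set L[3][2]=1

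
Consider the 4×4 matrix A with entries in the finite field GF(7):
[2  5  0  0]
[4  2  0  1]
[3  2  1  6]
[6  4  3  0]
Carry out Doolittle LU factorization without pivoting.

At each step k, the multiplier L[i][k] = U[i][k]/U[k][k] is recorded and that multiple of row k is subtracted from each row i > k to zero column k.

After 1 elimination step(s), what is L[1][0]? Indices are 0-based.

Step 1: pivot at (0,0) is 2.
  row1 ← row1 − (2)·row0  ⇒  L[1][0]=2, U row1=(0, 6, 0, 1)
  row2 ← row2 − (5)·row0  ⇒  L[2][0]=5, U row2=(0, 5, 1, 6)
  row3 ← row3 − (3)·row0  ⇒  L[3][0]=3, U row3=(0, 3, 3, 0)

L[1][0] = 2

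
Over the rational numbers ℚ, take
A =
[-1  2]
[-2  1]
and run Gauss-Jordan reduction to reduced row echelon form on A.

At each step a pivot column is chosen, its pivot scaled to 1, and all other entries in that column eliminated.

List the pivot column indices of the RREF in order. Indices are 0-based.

[1] R0 /= -1  ⇒  (1, -2)
     R1 -= -2·R0  ⇒  (0, -3)
[2] R1 /= -3  ⇒  (0, 1)
     R0 -= -2·R1  ⇒  (1, 0)

pivot columns: 0, 1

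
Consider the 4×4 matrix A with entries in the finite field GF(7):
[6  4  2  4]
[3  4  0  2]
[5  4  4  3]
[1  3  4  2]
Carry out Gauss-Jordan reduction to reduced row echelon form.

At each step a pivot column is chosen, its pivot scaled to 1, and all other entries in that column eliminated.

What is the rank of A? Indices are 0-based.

step 1: normalize row 0 (÷6) = (1, 3, 5, 3)
  row 1: subtract 3×row0 = (0, 2, 6, 0)
  row 2: subtract 5×row0 = (0, 3, 0, 2)
  row 3: subtract 1×row0 = (0, 0, 6, 6)
step 2: normalize row 1 (÷2) = (0, 1, 3, 0)
  row 0: subtract 3×row1 = (1, 0, 3, 3)
  row 2: subtract 3×row1 = (0, 0, 5, 2)
step 3: normalize row 2 (÷5) = (0, 0, 1, 6)
  row 0: subtract 3×row2 = (1, 0, 0, 6)
  row 1: subtract 3×row2 = (0, 1, 0, 3)
  row 3: subtract 6×row2 = (0, 0, 0, 5)
step 4: normalize row 3 (÷5) = (0, 0, 0, 1)
  row 0: subtract 6×row3 = (1, 0, 0, 0)
  row 1: subtract 3×row3 = (0, 1, 0, 0)
  row 2: subtract 6×row3 = (0, 0, 1, 0)

rank = 4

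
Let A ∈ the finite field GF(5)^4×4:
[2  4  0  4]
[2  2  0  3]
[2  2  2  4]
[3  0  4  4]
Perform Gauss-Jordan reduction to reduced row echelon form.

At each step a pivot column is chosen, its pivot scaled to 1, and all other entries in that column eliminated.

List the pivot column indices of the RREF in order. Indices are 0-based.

pivot(0,0)=2: scale R0 → (1, 2, 0, 2)
  clear (1,0): R1 −= (2)R0 → (0, 3, 0, 4)
  clear (2,0): R2 −= (2)R0 → (0, 3, 2, 0)
  clear (3,0): R3 −= (3)R0 → (0, 4, 4, 3)
pivot(1,1)=3: scale R1 → (0, 1, 0, 3)
  clear (0,1): R0 −= (2)R1 → (1, 0, 0, 1)
  clear (2,1): R2 −= (3)R1 → (0, 0, 2, 1)
  clear (3,1): R3 −= (4)R1 → (0, 0, 4, 1)
pivot(2,2)=2: scale R2 → (0, 0, 1, 3)
  clear (3,2): R3 −= (4)R2 → (0, 0, 0, 4)
pivot(3,3)=4: scale R3 → (0, 0, 0, 1)
  clear (0,3): R0 −= (1)R3 → (1, 0, 0, 0)
  clear (1,3): R1 −= (3)R3 → (0, 1, 0, 0)
  clear (2,3): R2 −= (3)R3 → (0, 0, 1, 0)

pivot columns: 0, 1, 2, 3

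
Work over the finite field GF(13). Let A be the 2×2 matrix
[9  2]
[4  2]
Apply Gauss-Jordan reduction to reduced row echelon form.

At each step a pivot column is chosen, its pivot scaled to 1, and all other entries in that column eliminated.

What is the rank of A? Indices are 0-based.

rank = 2

pivot(0,0)=9: scale R0 → (1, 6)
  clear (1,0): R1 −= (4)R0 → (0, 4)
pivot(1,1)=4: scale R1 → (0, 1)
  clear (0,1): R0 −= (6)R1 → (1, 0)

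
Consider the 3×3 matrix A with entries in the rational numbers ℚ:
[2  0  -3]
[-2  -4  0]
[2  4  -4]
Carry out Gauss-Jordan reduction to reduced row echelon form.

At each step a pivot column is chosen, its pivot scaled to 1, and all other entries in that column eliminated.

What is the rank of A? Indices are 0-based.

pivot(0,0)=2: scale R0 → (1, 0, -3/2)
  clear (1,0): R1 −= (-2)R0 → (0, -4, -3)
  clear (2,0): R2 −= (2)R0 → (0, 4, -1)
pivot(1,1)=-4: scale R1 → (0, 1, 3/4)
  clear (2,1): R2 −= (4)R1 → (0, 0, -4)
pivot(2,2)=-4: scale R2 → (0, 0, 1)
  clear (0,2): R0 −= (-3/2)R2 → (1, 0, 0)
  clear (1,2): R1 −= (3/4)R2 → (0, 1, 0)

rank = 3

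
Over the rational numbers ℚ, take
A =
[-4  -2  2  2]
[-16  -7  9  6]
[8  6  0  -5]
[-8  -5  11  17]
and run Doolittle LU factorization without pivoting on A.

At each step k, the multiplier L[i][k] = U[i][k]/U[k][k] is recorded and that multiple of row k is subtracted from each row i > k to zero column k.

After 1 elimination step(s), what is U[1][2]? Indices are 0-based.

U[1][2] = 1

k=0: U[0][0]=-4
  eliminate (1,0): mult=4, new row 1: (0, 1, 1, -2); set L[1][0]=4
  eliminate (2,0): mult=-2, new row 2: (0, 2, 4, -1); set L[2][0]=-2
  eliminate (3,0): mult=2, new row 3: (0, -1, 7, 13); set L[3][0]=2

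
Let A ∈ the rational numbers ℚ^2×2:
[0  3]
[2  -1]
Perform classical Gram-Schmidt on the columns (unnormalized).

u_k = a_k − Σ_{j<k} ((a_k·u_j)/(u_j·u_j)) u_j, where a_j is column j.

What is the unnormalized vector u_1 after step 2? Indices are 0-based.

u_1 = (3, 0)

Step 1: u_0 = a_0 = (0, 2).
Step 2: u_1 = a_1 − (-1/2)·u_0 = (3, 0).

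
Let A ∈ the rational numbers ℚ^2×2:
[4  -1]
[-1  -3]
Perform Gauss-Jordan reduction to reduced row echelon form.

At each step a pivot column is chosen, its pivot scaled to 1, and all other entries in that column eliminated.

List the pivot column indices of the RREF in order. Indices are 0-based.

step 1: normalize row 0 (÷4) = (1, -1/4)
  row 1: subtract -1×row0 = (0, -13/4)
step 2: normalize row 1 (÷-13/4) = (0, 1)
  row 0: subtract -1/4×row1 = (1, 0)

pivot columns: 0, 1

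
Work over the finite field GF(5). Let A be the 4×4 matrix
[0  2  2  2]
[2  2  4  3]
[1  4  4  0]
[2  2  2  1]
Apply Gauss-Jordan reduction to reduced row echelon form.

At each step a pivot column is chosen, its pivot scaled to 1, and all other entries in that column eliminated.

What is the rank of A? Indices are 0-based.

[1] R0 <-> R1
[1] R0 /= 2  ⇒  (1, 1, 2, 4)
     R2 -= 1·R0  ⇒  (0, 3, 2, 1)
     R3 -= 2·R0  ⇒  (0, 0, 3, 3)
[2] R1 /= 2  ⇒  (0, 1, 1, 1)
     R0 -= 1·R1  ⇒  (1, 0, 1, 3)
     R2 -= 3·R1  ⇒  (0, 0, 4, 3)
[3] R2 /= 4  ⇒  (0, 0, 1, 2)
     R0 -= 1·R2  ⇒  (1, 0, 0, 1)
     R1 -= 1·R2  ⇒  (0, 1, 0, 4)
     R3 -= 3·R2  ⇒  (0, 0, 0, 2)
[4] R3 /= 2  ⇒  (0, 0, 0, 1)
     R0 -= 1·R3  ⇒  (1, 0, 0, 0)
     R1 -= 4·R3  ⇒  (0, 1, 0, 0)
     R2 -= 2·R3  ⇒  (0, 0, 1, 0)

rank = 4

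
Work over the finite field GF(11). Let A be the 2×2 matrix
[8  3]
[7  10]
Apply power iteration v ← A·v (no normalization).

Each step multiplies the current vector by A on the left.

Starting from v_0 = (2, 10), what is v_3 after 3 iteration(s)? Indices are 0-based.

v_0 = (2, 10).
v_1 = A·v_0 = (2, 4).
v_2 = A·v_1 = (6, 10).
v_3 = A·v_2 = (1, 10).

v_3 = (1, 10)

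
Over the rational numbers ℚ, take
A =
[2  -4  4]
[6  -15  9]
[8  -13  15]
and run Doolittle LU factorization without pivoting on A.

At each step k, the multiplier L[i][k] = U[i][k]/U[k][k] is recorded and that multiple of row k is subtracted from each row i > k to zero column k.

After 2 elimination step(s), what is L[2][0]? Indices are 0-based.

Step 1: pivot at (0,0) is 2.
  row1 ← row1 − (3)·row0  ⇒  L[1][0]=3, U row1=(0, -3, -3)
  row2 ← row2 − (4)·row0  ⇒  L[2][0]=4, U row2=(0, 3, -1)
Step 2: pivot at (1,1) is -3.
  row2 ← row2 − (-1)·row1  ⇒  L[2][1]=-1, U row2=(0, 0, -4)

L[2][0] = 4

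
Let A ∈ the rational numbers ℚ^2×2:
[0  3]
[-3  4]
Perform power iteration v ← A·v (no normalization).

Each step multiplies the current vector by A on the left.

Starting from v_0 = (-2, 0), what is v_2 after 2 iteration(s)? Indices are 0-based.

v_2 = (18, 24)

v_0 = (-2, 0).
v_1 = A·v_0 = (0, 6).
v_2 = A·v_1 = (18, 24).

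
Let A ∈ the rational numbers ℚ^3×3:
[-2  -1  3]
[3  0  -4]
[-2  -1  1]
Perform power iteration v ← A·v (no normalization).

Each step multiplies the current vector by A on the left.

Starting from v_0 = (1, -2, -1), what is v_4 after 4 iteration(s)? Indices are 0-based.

v_4 = (23, -23, 1)

v_0 = (1, -2, -1).
v_1 = A·v_0 = (-3, 7, -1).
v_2 = A·v_1 = (-4, -5, -2).
v_3 = A·v_2 = (7, -4, 11).
v_4 = A·v_3 = (23, -23, 1).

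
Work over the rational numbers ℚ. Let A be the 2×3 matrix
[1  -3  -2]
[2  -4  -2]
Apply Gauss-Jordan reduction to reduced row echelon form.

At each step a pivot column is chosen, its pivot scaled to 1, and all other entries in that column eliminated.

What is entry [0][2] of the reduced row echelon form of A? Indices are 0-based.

[1] R0 /= 1  ⇒  (1, -3, -2)
     R1 -= 2·R0  ⇒  (0, 2, 2)
[2] R1 /= 2  ⇒  (0, 1, 1)
     R0 -= -3·R1  ⇒  (1, 0, 1)

M[0][2] = 1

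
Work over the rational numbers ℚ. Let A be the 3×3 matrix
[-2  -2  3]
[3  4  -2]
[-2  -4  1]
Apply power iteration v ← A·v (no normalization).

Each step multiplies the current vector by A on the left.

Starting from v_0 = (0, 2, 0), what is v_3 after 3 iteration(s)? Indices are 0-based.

v_0 = (0, 2, 0).
v_1 = A·v_0 = (-4, 8, -8).
v_2 = A·v_1 = (-32, 36, -32).
v_3 = A·v_2 = (-104, 112, -112).

v_3 = (-104, 112, -112)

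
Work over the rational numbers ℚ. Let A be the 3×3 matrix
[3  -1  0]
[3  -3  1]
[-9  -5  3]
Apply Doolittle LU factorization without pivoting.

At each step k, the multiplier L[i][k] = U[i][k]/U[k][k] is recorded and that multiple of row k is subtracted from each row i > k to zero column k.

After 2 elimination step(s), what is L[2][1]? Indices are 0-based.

L[2][1] = 4

k=0: U[0][0]=3
  eliminate (1,0): mult=1, new row 1: (0, -2, 1); set L[1][0]=1
  eliminate (2,0): mult=-3, new row 2: (0, -8, 3); set L[2][0]=-3
k=1: U[1][1]=-2
  eliminate (2,1): mult=4, new row 2: (0, 0, -1); set L[2][1]=4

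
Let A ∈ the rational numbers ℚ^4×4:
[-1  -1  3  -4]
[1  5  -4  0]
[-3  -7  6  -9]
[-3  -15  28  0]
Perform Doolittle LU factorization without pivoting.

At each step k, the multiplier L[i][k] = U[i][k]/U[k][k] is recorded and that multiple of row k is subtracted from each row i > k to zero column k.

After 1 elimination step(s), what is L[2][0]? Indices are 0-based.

L[2][0] = 3

Step 1: pivot at (0,0) is -1.
  row1 ← row1 − (-1)·row0  ⇒  L[1][0]=-1, U row1=(0, 4, -1, -4)
  row2 ← row2 − (3)·row0  ⇒  L[2][0]=3, U row2=(0, -4, -3, 3)
  row3 ← row3 − (3)·row0  ⇒  L[3][0]=3, U row3=(0, -12, 19, 12)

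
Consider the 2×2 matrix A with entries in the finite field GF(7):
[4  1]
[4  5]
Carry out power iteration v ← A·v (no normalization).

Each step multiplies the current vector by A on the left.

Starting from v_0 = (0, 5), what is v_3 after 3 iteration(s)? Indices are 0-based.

v_3 = (3, 2)

v_0 = (0, 5).
v_1 = A·v_0 = (5, 4).
v_2 = A·v_1 = (3, 5).
v_3 = A·v_2 = (3, 2).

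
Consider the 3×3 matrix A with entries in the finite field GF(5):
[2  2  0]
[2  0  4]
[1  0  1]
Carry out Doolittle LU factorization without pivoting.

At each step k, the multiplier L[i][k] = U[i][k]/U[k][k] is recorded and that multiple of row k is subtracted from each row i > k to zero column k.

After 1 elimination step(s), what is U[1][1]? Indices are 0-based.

k=0: U[0][0]=2
  eliminate (1,0): mult=1, new row 1: (0, 3, 4); set L[1][0]=1
  eliminate (2,0): mult=3, new row 2: (0, 4, 1); set L[2][0]=3

U[1][1] = 3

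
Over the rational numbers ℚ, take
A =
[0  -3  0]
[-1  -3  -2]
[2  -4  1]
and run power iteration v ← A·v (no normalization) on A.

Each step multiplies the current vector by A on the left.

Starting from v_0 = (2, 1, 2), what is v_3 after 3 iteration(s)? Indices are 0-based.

v_0 = (2, 1, 2).
v_1 = A·v_0 = (-3, -9, 2).
v_2 = A·v_1 = (27, 26, 32).
v_3 = A·v_2 = (-78, -169, -18).

v_3 = (-78, -169, -18)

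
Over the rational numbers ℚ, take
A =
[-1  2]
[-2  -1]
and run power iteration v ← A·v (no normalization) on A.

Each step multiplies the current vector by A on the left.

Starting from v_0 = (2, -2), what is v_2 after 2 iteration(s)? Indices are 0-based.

v_2 = (2, 14)

v_0 = (2, -2).
v_1 = A·v_0 = (-6, -2).
v_2 = A·v_1 = (2, 14).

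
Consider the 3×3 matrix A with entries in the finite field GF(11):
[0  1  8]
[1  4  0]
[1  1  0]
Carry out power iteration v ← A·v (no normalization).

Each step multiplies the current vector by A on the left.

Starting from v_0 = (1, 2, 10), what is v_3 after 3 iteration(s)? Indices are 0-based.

v_0 = (1, 2, 10).
v_1 = A·v_0 = (5, 9, 3).
v_2 = A·v_1 = (0, 8, 3).
v_3 = A·v_2 = (10, 10, 8).

v_3 = (10, 10, 8)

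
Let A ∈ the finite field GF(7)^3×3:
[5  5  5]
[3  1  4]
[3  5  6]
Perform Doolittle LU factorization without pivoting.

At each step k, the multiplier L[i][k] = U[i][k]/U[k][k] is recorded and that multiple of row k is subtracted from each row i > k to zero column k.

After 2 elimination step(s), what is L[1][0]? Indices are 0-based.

k=0: U[0][0]=5
  eliminate (1,0): mult=2, new row 1: (0, 5, 1); set L[1][0]=2
  eliminate (2,0): mult=2, new row 2: (0, 2, 3); set L[2][0]=2
k=1: U[1][1]=5
  eliminate (2,1): mult=6, new row 2: (0, 0, 4); set L[2][1]=6

L[1][0] = 2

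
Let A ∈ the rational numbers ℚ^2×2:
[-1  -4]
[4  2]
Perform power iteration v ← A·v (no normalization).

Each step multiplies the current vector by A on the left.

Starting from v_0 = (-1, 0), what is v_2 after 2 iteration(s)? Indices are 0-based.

v_0 = (-1, 0).
v_1 = A·v_0 = (1, -4).
v_2 = A·v_1 = (15, -4).

v_2 = (15, -4)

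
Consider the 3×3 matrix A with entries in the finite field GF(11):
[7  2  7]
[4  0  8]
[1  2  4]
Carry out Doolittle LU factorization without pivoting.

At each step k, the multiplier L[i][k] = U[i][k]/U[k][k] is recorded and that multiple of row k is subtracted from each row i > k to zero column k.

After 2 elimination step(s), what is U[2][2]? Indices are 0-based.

k=0: U[0][0]=7
  eliminate (1,0): mult=10, new row 1: (0, 2, 4); set L[1][0]=10
  eliminate (2,0): mult=8, new row 2: (0, 8, 3); set L[2][0]=8
k=1: U[1][1]=2
  eliminate (2,1): mult=4, new row 2: (0, 0, 9); set L[2][1]=4

U[2][2] = 9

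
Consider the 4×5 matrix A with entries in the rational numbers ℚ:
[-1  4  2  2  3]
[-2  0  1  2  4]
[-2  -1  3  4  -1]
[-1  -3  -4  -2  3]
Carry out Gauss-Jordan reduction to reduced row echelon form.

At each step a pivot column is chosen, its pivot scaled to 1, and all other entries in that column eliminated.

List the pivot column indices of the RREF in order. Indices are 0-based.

[1] R0 /= -1  ⇒  (1, -4, -2, -2, -3)
     R1 -= -2·R0  ⇒  (0, -8, -3, -2, -2)
     R2 -= -2·R0  ⇒  (0, -9, -1, 0, -7)
     R3 -= -1·R0  ⇒  (0, -7, -6, -4, 0)
[2] R1 /= -8  ⇒  (0, 1, 3/8, 1/4, 1/4)
     R0 -= -4·R1  ⇒  (1, 0, -1/2, -1, -2)
     R2 -= -9·R1  ⇒  (0, 0, 19/8, 9/4, -19/4)
     R3 -= -7·R1  ⇒  (0, 0, -27/8, -9/4, 7/4)
[3] R2 /= 19/8  ⇒  (0, 0, 1, 18/19, -2)
     R0 -= -1/2·R2  ⇒  (1, 0, 0, -10/19, -3)
     R1 -= 3/8·R2  ⇒  (0, 1, 0, -2/19, 1)
     R3 -= -27/8·R2  ⇒  (0, 0, 0, 18/19, -5)
[4] R3 /= 18/19  ⇒  (0, 0, 0, 1, -95/18)
     R0 -= -10/19·R3  ⇒  (1, 0, 0, 0, -52/9)
     R1 -= -2/19·R3  ⇒  (0, 1, 0, 0, 4/9)
     R2 -= 18/19·R3  ⇒  (0, 0, 1, 0, 3)

pivot columns: 0, 1, 2, 3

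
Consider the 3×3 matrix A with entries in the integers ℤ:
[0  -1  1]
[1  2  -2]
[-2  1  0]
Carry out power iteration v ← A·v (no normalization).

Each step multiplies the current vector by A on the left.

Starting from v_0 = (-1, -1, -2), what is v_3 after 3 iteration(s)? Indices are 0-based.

v_0 = (-1, -1, -2).
v_1 = A·v_0 = (-1, 1, 1).
v_2 = A·v_1 = (0, -1, 3).
v_3 = A·v_2 = (4, -8, -1).

v_3 = (4, -8, -1)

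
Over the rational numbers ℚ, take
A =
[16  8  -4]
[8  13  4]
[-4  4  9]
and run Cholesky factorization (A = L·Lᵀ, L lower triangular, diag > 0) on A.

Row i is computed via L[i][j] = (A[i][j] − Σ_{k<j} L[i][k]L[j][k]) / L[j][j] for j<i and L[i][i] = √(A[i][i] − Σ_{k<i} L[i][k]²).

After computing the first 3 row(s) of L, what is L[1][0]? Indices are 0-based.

Step 1: L[0][0] = √(16) = 4.
  L[1][0] = (8) / L[0][0] = 2.
Step 2: L[1][1] = √(9) = 3.
  L[2][0] = (-4) / L[0][0] = -1.
  L[2][1] = (6) / L[1][1] = 2.
Step 3: L[2][2] = √(4) = 2.

L[1][0] = 2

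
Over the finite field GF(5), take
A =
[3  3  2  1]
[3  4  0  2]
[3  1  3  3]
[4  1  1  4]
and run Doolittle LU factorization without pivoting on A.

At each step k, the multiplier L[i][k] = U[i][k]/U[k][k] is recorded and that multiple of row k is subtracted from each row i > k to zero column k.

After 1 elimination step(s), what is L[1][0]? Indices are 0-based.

Step 1: pivot at (0,0) is 3.
  row1 ← row1 − (1)·row0  ⇒  L[1][0]=1, U row1=(0, 1, 3, 1)
  row2 ← row2 − (1)·row0  ⇒  L[2][0]=1, U row2=(0, 3, 1, 2)
  row3 ← row3 − (3)·row0  ⇒  L[3][0]=3, U row3=(0, 2, 0, 1)

L[1][0] = 1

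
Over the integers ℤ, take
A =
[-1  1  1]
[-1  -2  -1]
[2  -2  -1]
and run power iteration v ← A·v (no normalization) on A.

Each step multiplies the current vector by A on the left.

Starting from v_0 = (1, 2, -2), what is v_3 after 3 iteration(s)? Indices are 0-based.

v_3 = (13, -16, -22)

v_0 = (1, 2, -2).
v_1 = A·v_0 = (-1, -3, 0).
v_2 = A·v_1 = (-2, 7, 4).
v_3 = A·v_2 = (13, -16, -22).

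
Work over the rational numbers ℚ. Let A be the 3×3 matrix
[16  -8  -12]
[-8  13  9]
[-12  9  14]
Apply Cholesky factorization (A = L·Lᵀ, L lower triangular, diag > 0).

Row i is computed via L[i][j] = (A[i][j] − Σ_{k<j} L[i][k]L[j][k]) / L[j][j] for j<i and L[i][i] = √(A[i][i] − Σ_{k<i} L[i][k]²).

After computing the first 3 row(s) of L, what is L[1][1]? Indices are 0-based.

Step 1: L[0][0] = √(16) = 4.
  L[1][0] = (-8) / L[0][0] = -2.
Step 2: L[1][1] = √(9) = 3.
  L[2][0] = (-12) / L[0][0] = -3.
  L[2][1] = (3) / L[1][1] = 1.
Step 3: L[2][2] = √(4) = 2.

L[1][1] = 3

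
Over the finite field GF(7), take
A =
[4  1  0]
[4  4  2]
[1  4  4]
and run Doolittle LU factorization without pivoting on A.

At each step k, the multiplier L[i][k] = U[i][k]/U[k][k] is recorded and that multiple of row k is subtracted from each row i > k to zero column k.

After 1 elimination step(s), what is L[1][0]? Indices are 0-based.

[col 0] pivot 4
  R1 -= 1*R0 → (0, 3, 2)  (L[1][0] := 1)
  R2 -= 2*R0 → (0, 2, 4)  (L[2][0] := 2)

L[1][0] = 1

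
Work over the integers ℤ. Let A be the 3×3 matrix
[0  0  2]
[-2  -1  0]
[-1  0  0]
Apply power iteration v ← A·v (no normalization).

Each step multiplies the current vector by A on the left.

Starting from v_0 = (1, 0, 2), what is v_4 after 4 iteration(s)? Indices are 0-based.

v_0 = (1, 0, 2).
v_1 = A·v_0 = (4, -2, -1).
v_2 = A·v_1 = (-2, -6, -4).
v_3 = A·v_2 = (-8, 10, 2).
v_4 = A·v_3 = (4, 6, 8).

v_4 = (4, 6, 8)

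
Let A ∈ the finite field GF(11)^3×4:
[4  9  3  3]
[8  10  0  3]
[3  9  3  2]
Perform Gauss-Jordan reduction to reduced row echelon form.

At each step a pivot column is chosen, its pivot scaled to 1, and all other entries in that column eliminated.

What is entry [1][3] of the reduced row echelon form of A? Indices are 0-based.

pivot(0,0)=4: scale R0 → (1, 5, 9, 9)
  clear (1,0): R1 −= (8)R0 → (0, 3, 5, 8)
  clear (2,0): R2 −= (3)R0 → (0, 5, 9, 8)
pivot(1,1)=3: scale R1 → (0, 1, 9, 10)
  clear (0,1): R0 −= (5)R1 → (1, 0, 8, 3)
  clear (2,1): R2 −= (5)R1 → (0, 0, 8, 2)
pivot(2,2)=8: scale R2 → (0, 0, 1, 3)
  clear (0,2): R0 −= (8)R2 → (1, 0, 0, 1)
  clear (1,2): R1 −= (9)R2 → (0, 1, 0, 5)

M[1][3] = 5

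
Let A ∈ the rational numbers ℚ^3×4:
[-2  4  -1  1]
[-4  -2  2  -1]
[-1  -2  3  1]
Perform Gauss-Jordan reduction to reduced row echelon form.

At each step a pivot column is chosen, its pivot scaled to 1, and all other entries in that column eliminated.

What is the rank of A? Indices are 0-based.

rank = 3

step 1: normalize row 0 (÷-2) = (1, -2, 1/2, -1/2)
  row 1: subtract -4×row0 = (0, -10, 4, -3)
  row 2: subtract -1×row0 = (0, -4, 7/2, 1/2)
step 2: normalize row 1 (÷-10) = (0, 1, -2/5, 3/10)
  row 0: subtract -2×row1 = (1, 0, -3/10, 1/10)
  row 2: subtract -4×row1 = (0, 0, 19/10, 17/10)
step 3: normalize row 2 (÷19/10) = (0, 0, 1, 17/19)
  row 0: subtract -3/10×row2 = (1, 0, 0, 7/19)
  row 1: subtract -2/5×row2 = (0, 1, 0, 25/38)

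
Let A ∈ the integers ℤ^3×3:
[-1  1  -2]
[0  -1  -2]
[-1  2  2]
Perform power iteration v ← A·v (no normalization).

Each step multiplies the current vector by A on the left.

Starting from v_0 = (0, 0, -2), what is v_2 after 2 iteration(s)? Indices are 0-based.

v_0 = (0, 0, -2).
v_1 = A·v_0 = (4, 4, -4).
v_2 = A·v_1 = (8, 4, -4).

v_2 = (8, 4, -4)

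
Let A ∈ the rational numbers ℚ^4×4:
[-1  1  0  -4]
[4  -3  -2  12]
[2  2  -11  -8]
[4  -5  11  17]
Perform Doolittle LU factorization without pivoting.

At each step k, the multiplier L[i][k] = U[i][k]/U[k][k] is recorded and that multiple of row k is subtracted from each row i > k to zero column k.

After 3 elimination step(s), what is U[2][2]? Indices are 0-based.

U[2][2] = -3

k=0: U[0][0]=-1
  eliminate (1,0): mult=-4, new row 1: (0, 1, -2, -4); set L[1][0]=-4
  eliminate (2,0): mult=-2, new row 2: (0, 4, -11, -16); set L[2][0]=-2
  eliminate (3,0): mult=-4, new row 3: (0, -1, 11, 1); set L[3][0]=-4
k=1: U[1][1]=1
  eliminate (2,1): mult=4, new row 2: (0, 0, -3, 0); set L[2][1]=4
  eliminate (3,1): mult=-1, new row 3: (0, 0, 9, -3); set L[3][1]=-1
k=2: U[2][2]=-3
  eliminate (3,2): mult=-3, new row 3: (0, 0, 0, -3); set L[3][2]=-3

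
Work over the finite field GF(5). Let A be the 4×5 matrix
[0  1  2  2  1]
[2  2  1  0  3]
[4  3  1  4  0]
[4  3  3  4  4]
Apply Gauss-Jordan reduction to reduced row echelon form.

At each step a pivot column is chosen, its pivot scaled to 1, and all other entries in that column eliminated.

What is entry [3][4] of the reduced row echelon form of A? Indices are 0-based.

M[3][4] = 3

pivot(0,0): swap R0↔R1
pivot(0,0)=2: scale R0 → (1, 1, 3, 0, 4)
  clear (2,0): R2 −= (4)R0 → (0, 4, 4, 4, 4)
  clear (3,0): R3 −= (4)R0 → (0, 4, 1, 4, 3)
pivot(1,1)=1: scale R1 → (0, 1, 2, 2, 1)
  clear (0,1): R0 −= (1)R1 → (1, 0, 1, 3, 3)
  clear (2,1): R2 −= (4)R1 → (0, 0, 1, 1, 0)
  clear (3,1): R3 −= (4)R1 → (0, 0, 3, 1, 4)
pivot(2,2)=1: scale R2 → (0, 0, 1, 1, 0)
  clear (0,2): R0 −= (1)R2 → (1, 0, 0, 2, 3)
  clear (1,2): R1 −= (2)R2 → (0, 1, 0, 0, 1)
  clear (3,2): R3 −= (3)R2 → (0, 0, 0, 3, 4)
pivot(3,3)=3: scale R3 → (0, 0, 0, 1, 3)
  clear (0,3): R0 −= (2)R3 → (1, 0, 0, 0, 2)
  clear (2,3): R2 −= (1)R3 → (0, 0, 1, 0, 2)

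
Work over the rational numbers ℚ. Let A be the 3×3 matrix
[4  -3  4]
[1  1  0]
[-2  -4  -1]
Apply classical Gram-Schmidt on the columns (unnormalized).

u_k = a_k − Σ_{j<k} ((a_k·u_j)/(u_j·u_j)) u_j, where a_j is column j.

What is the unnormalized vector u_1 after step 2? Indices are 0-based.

Step 1: u_0 = a_0 = (4, 1, -2).
Step 2: u_1 = a_1 − (-1/7)·u_0 = (-17/7, 8/7, -30/7).

u_1 = (-17/7, 8/7, -30/7)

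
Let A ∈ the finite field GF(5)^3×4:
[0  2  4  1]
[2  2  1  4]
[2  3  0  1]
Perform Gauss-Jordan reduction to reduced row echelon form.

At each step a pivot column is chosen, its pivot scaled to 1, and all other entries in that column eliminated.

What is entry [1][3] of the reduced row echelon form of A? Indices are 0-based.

M[1][3] = 4

step 1: exchange rows 0,1
step 1: normalize row 0 (÷2) = (1, 1, 3, 2)
  row 2: subtract 2×row0 = (0, 1, 4, 2)
step 2: normalize row 1 (÷2) = (0, 1, 2, 3)
  row 0: subtract 1×row1 = (1, 0, 1, 4)
  row 2: subtract 1×row1 = (0, 0, 2, 4)
step 3: normalize row 2 (÷2) = (0, 0, 1, 2)
  row 0: subtract 1×row2 = (1, 0, 0, 2)
  row 1: subtract 2×row2 = (0, 1, 0, 4)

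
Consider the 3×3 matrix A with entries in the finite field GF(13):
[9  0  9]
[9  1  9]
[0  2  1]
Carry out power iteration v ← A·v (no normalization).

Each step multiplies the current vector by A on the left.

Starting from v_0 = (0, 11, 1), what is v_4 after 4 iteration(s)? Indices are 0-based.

v_0 = (0, 11, 1).
v_1 = A·v_0 = (9, 7, 10).
v_2 = A·v_1 = (2, 9, 11).
v_3 = A·v_2 = (0, 9, 3).
v_4 = A·v_3 = (1, 10, 8).

v_4 = (1, 10, 8)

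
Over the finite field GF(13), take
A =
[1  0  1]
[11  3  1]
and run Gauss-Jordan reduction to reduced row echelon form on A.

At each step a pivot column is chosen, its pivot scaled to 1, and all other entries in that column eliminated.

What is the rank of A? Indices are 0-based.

rank = 2

pivot(0,0)=1: scale R0 → (1, 0, 1)
  clear (1,0): R1 −= (11)R0 → (0, 3, 3)
pivot(1,1)=3: scale R1 → (0, 1, 1)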